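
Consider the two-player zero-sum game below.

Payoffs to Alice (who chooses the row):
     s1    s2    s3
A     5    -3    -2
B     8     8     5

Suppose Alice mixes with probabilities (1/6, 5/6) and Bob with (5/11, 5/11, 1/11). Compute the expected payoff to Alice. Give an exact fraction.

433/66

Against (5/11, 5/11, 1/11), each row's expected payoff is A: 8/11; B: 85/11.
Taking the (1/6, 5/6)-weighted average: (1/6)·(8/11) + (5/6)·(85/11) = 433/66.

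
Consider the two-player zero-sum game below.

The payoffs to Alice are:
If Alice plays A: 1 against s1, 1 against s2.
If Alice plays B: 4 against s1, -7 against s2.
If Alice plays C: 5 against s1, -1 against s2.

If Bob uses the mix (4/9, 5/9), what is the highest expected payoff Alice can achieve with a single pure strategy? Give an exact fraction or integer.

A: (1)·(4/9) + (1)·(5/9) = 1.
B: (4)·(4/9) + (-7)·(5/9) = -19/9.
C: (5)·(4/9) + (-1)·(5/9) = 5/3.
The best pure response is C with expected payoff 5/3.

5/3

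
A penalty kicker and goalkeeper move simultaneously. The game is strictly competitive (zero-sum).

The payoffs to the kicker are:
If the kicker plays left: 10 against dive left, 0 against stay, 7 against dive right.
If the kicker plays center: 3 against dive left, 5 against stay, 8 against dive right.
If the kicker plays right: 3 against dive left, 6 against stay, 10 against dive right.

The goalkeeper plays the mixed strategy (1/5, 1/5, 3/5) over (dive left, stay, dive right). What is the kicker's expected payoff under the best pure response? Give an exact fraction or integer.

39/5

left: (10)·(1/5) + (0)·(1/5) + (7)·(3/5) = 31/5.
center: (3)·(1/5) + (5)·(1/5) + (8)·(3/5) = 32/5.
right: (3)·(1/5) + (6)·(1/5) + (10)·(3/5) = 39/5.
The best pure response is right with expected payoff 39/5.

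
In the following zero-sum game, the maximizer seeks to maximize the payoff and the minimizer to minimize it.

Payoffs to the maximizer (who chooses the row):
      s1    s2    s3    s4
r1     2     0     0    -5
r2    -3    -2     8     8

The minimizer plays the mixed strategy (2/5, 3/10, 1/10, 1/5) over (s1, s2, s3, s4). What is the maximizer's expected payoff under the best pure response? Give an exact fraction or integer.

r1: (2)·(2/5) + (0)·(3/10) + (0)·(1/10) + (-5)·(1/5) = -1/5.
r2: (-3)·(2/5) + (-2)·(3/10) + (8)·(1/10) + (8)·(1/5) = 3/5.
The best pure response is r2 with expected payoff 3/5.

3/5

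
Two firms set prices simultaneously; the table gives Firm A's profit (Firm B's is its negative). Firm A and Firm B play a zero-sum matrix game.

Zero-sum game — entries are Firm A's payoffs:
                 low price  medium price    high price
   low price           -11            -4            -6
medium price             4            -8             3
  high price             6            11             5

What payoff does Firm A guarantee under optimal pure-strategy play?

5

Row minima: -11, -8, 5 → Firm A's maximin is 5.
Column maxima: 6, 11, 5 → Firm B's minimax is 5.
They coincide at (high price, high price), so the value is 5.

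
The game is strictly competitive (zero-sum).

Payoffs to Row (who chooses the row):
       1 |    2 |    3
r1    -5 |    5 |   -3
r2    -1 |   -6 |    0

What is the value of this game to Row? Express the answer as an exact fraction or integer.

-7/3

Column 3 is strictly dominated by 1 for Column (it gives Row more in every row).
The remaining 2×2 game on (r1, r2) × (1, 2) has no saddle point. Let Row play r1 with probability p; indifference gives −5p − (1−p) = 5p − 6(1−p), so p = 1/3.
Similarly Column's optimal q on 1 is 11/15, and the value is -5·(11/15) + (5)·(4/15) = -7/3.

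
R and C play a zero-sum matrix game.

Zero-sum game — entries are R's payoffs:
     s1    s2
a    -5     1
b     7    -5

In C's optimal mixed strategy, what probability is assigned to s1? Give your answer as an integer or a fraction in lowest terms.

Row minima are -5 and -5, so R's maximin is -5; column maxima are 7 and 1, so C's minimax is 1. These differ, so the equilibrium is in mixed strategies.
Let C play s1 with probability q. R is indifferent when −5q + (1−q) = 7q − 5(1−q), giving q = 1/3.

1/3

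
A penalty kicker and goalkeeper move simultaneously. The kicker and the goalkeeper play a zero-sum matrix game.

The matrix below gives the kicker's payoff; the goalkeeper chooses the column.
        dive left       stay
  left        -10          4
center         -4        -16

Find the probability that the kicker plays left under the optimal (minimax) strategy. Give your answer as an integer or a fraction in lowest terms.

6/13

Row minima are -10 and -16, so the kicker's maximin is -10; column maxima are -4 and 4, so the goalkeeper's minimax is -4. These differ, so the equilibrium is in mixed strategies.
Let the kicker play left with probability p. The goalkeeper is indifferent when −10p − 4(1−p) = 4p − 16(1−p), giving p = 6/13.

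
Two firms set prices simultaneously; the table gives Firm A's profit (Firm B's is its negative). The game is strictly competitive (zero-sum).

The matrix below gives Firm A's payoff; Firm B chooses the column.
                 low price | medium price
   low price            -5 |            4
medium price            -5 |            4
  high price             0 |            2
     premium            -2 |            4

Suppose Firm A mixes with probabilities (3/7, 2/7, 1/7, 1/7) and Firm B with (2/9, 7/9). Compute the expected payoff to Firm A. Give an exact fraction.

128/63

Against (2/9, 7/9), each row's expected payoff is low price: 2; medium price: 2; high price: 14/9; premium: 8/3.
Taking the (3/7, 2/7, 1/7, 1/7)-weighted average: (3/7)·(2) + (2/7)·(2) + (1/7)·(14/9) + (1/7)·(8/3) = 128/63.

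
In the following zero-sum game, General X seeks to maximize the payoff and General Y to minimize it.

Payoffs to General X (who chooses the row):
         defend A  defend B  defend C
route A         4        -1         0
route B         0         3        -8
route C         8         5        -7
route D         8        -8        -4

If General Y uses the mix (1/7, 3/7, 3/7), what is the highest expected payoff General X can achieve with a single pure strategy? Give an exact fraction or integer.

route A: (4)·(1/7) + (-1)·(3/7) + (0)·(3/7) = 1/7.
route B: (0)·(1/7) + (3)·(3/7) + (-8)·(3/7) = -15/7.
route C: (8)·(1/7) + (5)·(3/7) + (-7)·(3/7) = 2/7.
route D: (8)·(1/7) + (-8)·(3/7) + (-4)·(3/7) = -4.
The best pure response is route C with expected payoff 2/7.

2/7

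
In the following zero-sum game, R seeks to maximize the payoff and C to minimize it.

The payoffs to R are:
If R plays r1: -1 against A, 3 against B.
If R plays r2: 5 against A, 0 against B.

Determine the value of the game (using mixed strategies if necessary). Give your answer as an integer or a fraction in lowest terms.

Row minima are -1 and 0, so R's maximin is 0; column maxima are 5 and 3, so C's minimax is 3. These differ, so the equilibrium is in mixed strategies.
Let R play r1 with probability p. C is indifferent when −p + 5(1−p) = 3p, giving p = 5/9.
Let C play A with probability q. R is indifferent when −q + 3(1−q) = 5q, giving q = 1/3.
The value is -1·(1/3) + (3)·(2/3) = 5/3.

5/3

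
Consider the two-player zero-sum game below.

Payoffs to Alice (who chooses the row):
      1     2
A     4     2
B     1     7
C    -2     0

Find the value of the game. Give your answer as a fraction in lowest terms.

Row C is strictly dominated by row A, so Alice never plays it.
The remaining 2×2 game on (A, B) × (1, 2) has no saddle point. Let Alice play A with probability p; indifference gives 4p + (1−p) = 2p + 7(1−p), so p = 3/4.
Similarly Bob's optimal q on 1 is 5/8, and the value is 4·(5/8) + (2)·(3/8) = 13/4.

13/4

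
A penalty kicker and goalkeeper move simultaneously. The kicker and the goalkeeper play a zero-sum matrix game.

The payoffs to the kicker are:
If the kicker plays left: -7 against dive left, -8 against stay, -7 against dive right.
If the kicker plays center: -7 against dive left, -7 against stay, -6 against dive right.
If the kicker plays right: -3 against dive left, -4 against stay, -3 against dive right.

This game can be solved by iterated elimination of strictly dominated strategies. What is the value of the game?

Row center is strictly dominated by row right (-3>-7, -4>-7, -3>-6); eliminate center.
Column dive right is strictly dominated by stay for the goalkeeper (-8<-7, -4<-3); eliminate dive right.
Column dive left is strictly dominated by stay for the goalkeeper (-8<-7, -4<-3); eliminate dive left.
Row left is strictly dominated by row right (-4>-8); eliminate left.
Only (right, stay) remains, with payoff -4.

-4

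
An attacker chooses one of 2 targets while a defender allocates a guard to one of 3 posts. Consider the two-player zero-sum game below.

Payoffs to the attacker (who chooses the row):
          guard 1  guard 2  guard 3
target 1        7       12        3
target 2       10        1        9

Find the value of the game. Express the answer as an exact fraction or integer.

Column guard 1 is strictly dominated by guard 3 for the defender (it gives the attacker more in every row).
The remaining 2×2 game on (target 1, target 2) × (guard 2, guard 3) has no saddle point. Let the attacker play target 1 with probability p; indifference gives 12p + (1−p) = 3p + 9(1−p), so p = 8/17.
Similarly the defender's optimal q on guard 2 is 6/17, and the value is 12·(6/17) + (3)·(11/17) = 105/17.

105/17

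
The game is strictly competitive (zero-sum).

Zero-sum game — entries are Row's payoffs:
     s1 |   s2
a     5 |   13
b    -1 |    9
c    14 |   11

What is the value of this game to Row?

Row b is strictly dominated by row a, so Row never plays it.
The remaining 2×2 game on (a, c) × (s1, s2) has no saddle point. Let Row play a with probability p; indifference gives 5p + 14(1−p) = 13p + 11(1−p), so p = 3/11.
Similarly Column's optimal q on s1 is 2/11, and the value is 5·(2/11) + (13)·(9/11) = 127/11.

127/11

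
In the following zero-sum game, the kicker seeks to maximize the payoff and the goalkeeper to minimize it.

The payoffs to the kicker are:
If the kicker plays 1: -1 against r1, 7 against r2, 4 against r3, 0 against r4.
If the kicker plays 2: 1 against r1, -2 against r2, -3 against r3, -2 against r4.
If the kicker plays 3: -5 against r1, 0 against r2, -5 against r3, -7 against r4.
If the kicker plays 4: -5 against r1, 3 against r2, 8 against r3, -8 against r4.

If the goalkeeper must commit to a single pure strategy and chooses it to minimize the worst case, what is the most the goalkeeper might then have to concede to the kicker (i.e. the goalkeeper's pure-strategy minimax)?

0

The worst case (largest entry) in each column is r1: 1, r2: 7, r3: 8, r4: 0.
The best (smallest) of these is 0.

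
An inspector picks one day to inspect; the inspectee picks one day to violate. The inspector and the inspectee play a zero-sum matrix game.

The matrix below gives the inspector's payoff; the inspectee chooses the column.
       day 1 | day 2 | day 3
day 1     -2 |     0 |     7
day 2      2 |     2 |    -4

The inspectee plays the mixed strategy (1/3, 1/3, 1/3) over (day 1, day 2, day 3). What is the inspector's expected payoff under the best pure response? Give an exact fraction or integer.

day 1: (-2)·(1/3) + (0)·(1/3) + (7)·(1/3) = 5/3.
day 2: (2)·(1/3) + (2)·(1/3) + (-4)·(1/3) = 0.
The best pure response is day 1 with expected payoff 5/3.

5/3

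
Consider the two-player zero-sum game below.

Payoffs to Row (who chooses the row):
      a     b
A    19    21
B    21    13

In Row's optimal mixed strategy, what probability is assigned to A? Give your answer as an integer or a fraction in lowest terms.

Row minima are 19 and 13, so Row's maximin is 19; column maxima are 21 and 21, so Column's minimax is 21. These differ, so the equilibrium is in mixed strategies.
Let Row play A with probability p. Column is indifferent when 19p + 21(1−p) = 21p + 13(1−p), giving p = 4/5.

4/5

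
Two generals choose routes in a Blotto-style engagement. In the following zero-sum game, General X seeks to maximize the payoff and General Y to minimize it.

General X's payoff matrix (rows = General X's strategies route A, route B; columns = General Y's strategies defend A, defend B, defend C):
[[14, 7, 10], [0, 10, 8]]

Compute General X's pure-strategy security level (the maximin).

The worst-case payoff for each row is route A: 7, route B: 0.
The best of these is 7.

7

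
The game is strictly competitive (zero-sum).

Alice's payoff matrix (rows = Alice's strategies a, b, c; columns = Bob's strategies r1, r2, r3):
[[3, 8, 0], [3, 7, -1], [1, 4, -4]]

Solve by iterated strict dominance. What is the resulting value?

Row c is strictly dominated by row a (3>1, 8>4, 0>-4); eliminate c.
Column r2 is strictly dominated by r1 for Bob (3<8, 3<7); eliminate r2.
Column r1 is strictly dominated by r3 for Bob (0<3, -1<3); eliminate r1.
Row b is strictly dominated by row a (0>-1); eliminate b.
Only (a, r3) remains, with payoff 0.

0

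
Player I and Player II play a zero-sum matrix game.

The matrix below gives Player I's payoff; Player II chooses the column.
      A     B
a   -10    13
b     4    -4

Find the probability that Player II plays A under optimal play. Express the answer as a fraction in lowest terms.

17/31

Row minima are -10 and -4, so Player I's maximin is -4; column maxima are 4 and 13, so Player II's minimax is 4. These differ, so the equilibrium is in mixed strategies.
Let Player II play A with probability q. Player I is indifferent when −10q + 13(1−q) = 4q − 4(1−q), giving q = 17/31.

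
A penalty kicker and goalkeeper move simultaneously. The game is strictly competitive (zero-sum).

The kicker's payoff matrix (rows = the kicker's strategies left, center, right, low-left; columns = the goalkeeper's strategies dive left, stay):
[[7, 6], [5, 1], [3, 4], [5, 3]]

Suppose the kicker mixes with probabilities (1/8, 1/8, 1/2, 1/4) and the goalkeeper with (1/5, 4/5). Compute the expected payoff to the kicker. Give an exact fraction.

Against (1/5, 4/5), each row's expected payoff is left: 31/5; center: 9/5; right: 19/5; low-left: 17/5.
Taking the (1/8, 1/8, 1/2, 1/4)-weighted average: (1/8)·(31/5) + (1/8)·(9/5) + (1/2)·(19/5) + (1/4)·(17/5) = 15/4.

15/4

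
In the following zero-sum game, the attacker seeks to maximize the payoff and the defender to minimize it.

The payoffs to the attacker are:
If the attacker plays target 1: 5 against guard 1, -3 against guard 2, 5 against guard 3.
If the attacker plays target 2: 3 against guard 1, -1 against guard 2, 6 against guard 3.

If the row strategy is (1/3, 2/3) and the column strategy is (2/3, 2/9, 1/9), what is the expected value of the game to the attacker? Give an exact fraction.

73/27

Against (2/3, 2/9, 1/9), each row's expected payoff is target 1: 29/9; target 2: 22/9.
Taking the (1/3, 2/3)-weighted average: (1/3)·(29/9) + (2/3)·(22/9) = 73/27.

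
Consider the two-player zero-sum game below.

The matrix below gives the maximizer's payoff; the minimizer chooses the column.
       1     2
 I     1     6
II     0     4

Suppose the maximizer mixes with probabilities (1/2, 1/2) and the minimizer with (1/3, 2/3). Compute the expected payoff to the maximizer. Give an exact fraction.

Against (1/3, 2/3), each row's expected payoff is I: 13/3; II: 8/3.
Taking the (1/2, 1/2)-weighted average: (1/2)·(13/3) + (1/2)·(8/3) = 7/2.

7/2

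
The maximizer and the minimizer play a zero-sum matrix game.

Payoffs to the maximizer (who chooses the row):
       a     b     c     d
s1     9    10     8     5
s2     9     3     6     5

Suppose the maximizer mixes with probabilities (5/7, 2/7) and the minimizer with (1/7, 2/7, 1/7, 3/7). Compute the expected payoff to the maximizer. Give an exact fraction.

Against (1/7, 2/7, 1/7, 3/7), each row's expected payoff is s1: 52/7; s2: 36/7.
Taking the (5/7, 2/7)-weighted average: (5/7)·(52/7) + (2/7)·(36/7) = 332/49.

332/49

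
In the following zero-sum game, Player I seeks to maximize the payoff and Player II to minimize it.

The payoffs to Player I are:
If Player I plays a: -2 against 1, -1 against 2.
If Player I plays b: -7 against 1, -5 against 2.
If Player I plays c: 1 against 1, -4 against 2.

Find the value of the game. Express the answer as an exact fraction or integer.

Row b is strictly dominated by row a, so Player I never plays it.
The remaining 2×2 game on (a, c) × (1, 2) has no saddle point. Let Player I play a with probability p; indifference gives −2p + (1−p) = −p − 4(1−p), so p = 5/6.
Similarly Player II's optimal q on 1 is 1/2, and the value is -2·(1/2) + (-1)·(1/2) = -3/2.

-3/2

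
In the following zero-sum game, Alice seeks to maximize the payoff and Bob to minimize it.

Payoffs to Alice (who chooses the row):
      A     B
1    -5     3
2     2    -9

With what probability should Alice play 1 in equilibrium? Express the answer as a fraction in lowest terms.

11/19

Row minima are -5 and -9, so Alice's maximin is -5; column maxima are 2 and 3, so Bob's minimax is 2. These differ, so the equilibrium is in mixed strategies.
Let Alice play 1 with probability p. Bob is indifferent when −5p + 2(1−p) = 3p − 9(1−p), giving p = 11/19.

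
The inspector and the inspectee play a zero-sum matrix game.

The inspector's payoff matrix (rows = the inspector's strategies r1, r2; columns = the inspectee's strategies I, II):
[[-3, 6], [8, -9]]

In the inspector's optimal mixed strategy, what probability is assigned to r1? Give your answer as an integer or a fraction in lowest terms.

17/26

Row minima are -3 and -9, so the inspector's maximin is -3; column maxima are 8 and 6, so the inspectee's minimax is 6. These differ, so the equilibrium is in mixed strategies.
Let the inspector play r1 with probability p. The inspectee is indifferent when −3p + 8(1−p) = 6p − 9(1−p), giving p = 17/26.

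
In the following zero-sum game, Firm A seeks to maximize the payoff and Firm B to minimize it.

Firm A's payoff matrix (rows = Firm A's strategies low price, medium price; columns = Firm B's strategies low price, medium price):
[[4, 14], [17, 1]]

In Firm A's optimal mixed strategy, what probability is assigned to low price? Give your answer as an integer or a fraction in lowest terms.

8/13

Row minima are 4 and 1, so Firm A's maximin is 4; column maxima are 17 and 14, so Firm B's minimax is 14. These differ, so the equilibrium is in mixed strategies.
Let Firm A play low price with probability p. Firm B is indifferent when 4p + 17(1−p) = 14p + (1−p), giving p = 8/13.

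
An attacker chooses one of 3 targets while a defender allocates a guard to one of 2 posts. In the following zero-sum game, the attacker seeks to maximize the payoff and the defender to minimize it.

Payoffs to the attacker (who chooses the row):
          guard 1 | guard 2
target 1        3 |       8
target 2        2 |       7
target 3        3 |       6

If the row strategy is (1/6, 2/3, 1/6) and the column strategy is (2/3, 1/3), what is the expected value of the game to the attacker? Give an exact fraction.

Against (2/3, 1/3), each row's expected payoff is target 1: 14/3; target 2: 11/3; target 3: 4.
Taking the (1/6, 2/3, 1/6)-weighted average: (1/6)·(14/3) + (2/3)·(11/3) + (1/6)·(4) = 35/9.

35/9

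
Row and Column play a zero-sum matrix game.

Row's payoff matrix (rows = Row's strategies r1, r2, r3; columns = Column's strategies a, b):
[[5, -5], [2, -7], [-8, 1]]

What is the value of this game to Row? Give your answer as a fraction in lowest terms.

-35/19

Row r2 is strictly dominated by row r1, so Row never plays it.
The remaining 2×2 game on (r1, r3) × (a, b) has no saddle point. Let Row play r1 with probability p; indifference gives 5p − 8(1−p) = −5p + (1−p), so p = 9/19.
Similarly Column's optimal q on a is 6/19, and the value is 5·(6/19) + (-5)·(13/19) = -35/19.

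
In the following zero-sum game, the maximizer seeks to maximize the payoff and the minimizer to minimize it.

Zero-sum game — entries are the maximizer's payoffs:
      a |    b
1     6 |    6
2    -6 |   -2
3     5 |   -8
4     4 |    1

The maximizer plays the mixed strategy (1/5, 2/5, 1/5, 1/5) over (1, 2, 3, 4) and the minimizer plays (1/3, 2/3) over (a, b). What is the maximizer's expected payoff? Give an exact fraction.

Against (1/3, 2/3), each row's expected payoff is 1: 6; 2: -10/3; 3: -11/3; 4: 2.
Taking the (1/5, 2/5, 1/5, 1/5)-weighted average: (1/5)·(6) + (2/5)·(-10/3) + (1/5)·(-11/3) + (1/5)·(2) = -7/15.

-7/15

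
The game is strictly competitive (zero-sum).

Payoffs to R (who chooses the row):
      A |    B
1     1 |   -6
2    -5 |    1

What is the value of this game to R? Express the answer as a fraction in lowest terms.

Row minima are -6 and -5, so R's maximin is -5; column maxima are 1 and 1, so C's minimax is 1. These differ, so the equilibrium is in mixed strategies.
Let R play 1 with probability p. C is indifferent when p − 5(1−p) = −6p + (1−p), giving p = 6/13.
Let C play A with probability q. R is indifferent when q − 6(1−q) = −5q + (1−q), giving q = 7/13.
The value is 1·(7/13) + (-6)·(6/13) = -29/13.

-29/13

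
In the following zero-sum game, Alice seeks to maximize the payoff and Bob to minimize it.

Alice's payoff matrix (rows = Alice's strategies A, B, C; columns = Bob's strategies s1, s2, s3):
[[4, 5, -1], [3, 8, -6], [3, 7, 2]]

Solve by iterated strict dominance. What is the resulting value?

Column s2 is strictly dominated by s1 for Bob (4<5, 3<8, 3<7); eliminate s2.
Row B is strictly dominated by row A (4>3, -1>-6); eliminate B.
Column s1 is strictly dominated by s3 for Bob (-1<4, 2<3); eliminate s1.
Row A is strictly dominated by row C (2>-1); eliminate A.
Only (C, s3) remains, with payoff 2.

2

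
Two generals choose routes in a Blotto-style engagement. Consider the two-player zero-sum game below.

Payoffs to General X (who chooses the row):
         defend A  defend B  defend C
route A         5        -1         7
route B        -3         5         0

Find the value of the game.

Column defend C is strictly dominated by defend A for General Y (it gives General X more in every row).
The remaining 2×2 game on (route A, route B) × (defend A, defend B) has no saddle point. Let General X play route A with probability p; indifference gives 5p − 3(1−p) = −p + 5(1−p), so p = 4/7.
Similarly General Y's optimal q on defend A is 3/7, and the value is 5·(3/7) + (-1)·(4/7) = 11/7.

11/7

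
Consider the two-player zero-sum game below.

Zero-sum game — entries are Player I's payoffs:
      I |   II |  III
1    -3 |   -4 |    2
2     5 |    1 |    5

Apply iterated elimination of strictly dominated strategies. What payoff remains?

Row 1 is strictly dominated by row 2 (5>-3, 1>-4, 5>2); eliminate 1.
Column I is strictly dominated by II for Player II (1<5); eliminate I.
Column III is strictly dominated by II for Player II (1<5); eliminate III.
Only (2, II) remains, with payoff 1.

1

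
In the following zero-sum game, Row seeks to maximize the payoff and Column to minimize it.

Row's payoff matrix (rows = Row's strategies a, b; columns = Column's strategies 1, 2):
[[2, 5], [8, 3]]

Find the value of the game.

Row minima are 2 and 3, so Row's maximin is 3; column maxima are 8 and 5, so Column's minimax is 5. These differ, so the equilibrium is in mixed strategies.
Let Row play a with probability p. Column is indifferent when 2p + 8(1−p) = 5p + 3(1−p), giving p = 5/8.
Let Column play 1 with probability q. Row is indifferent when 2q + 5(1−q) = 8q + 3(1−q), giving q = 1/4.
The value is 2·(1/4) + (5)·(3/4) = 17/4.

17/4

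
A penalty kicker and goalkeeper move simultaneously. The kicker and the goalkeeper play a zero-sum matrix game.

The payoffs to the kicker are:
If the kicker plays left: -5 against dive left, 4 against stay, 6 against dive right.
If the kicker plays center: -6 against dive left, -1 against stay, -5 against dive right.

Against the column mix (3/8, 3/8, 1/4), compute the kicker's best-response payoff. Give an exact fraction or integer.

left: (-5)·(3/8) + (4)·(3/8) + (6)·(1/4) = 9/8.
center: (-6)·(3/8) + (-1)·(3/8) + (-5)·(1/4) = -31/8.
The best pure response is left with expected payoff 9/8.

9/8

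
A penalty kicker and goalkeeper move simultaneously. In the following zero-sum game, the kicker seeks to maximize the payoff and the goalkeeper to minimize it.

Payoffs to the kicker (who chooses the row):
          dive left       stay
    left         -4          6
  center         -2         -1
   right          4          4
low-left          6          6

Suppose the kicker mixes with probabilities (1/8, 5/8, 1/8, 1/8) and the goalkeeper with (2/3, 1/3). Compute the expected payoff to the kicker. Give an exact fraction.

Against (2/3, 1/3), each row's expected payoff is left: -2/3; center: -5/3; right: 4; low-left: 6.
Taking the (1/8, 5/8, 1/8, 1/8)-weighted average: (1/8)·(-2/3) + (5/8)·(-5/3) + (1/8)·(4) + (1/8)·(6) = 1/8.

1/8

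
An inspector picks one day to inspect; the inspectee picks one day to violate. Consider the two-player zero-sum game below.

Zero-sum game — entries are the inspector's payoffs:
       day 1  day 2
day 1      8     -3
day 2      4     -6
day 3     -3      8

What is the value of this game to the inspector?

5/2

Row day 2 is strictly dominated by row day 1, so the inspector never plays it.
The remaining 2×2 game on (day 1, day 3) × (day 1, day 2) has no saddle point. Let the inspector play day 1 with probability p; indifference gives 8p − 3(1−p) = −3p + 8(1−p), so p = 1/2.
Similarly the inspectee's optimal q on day 1 is 1/2, and the value is 8·(1/2) + (-3)·(1/2) = 5/2.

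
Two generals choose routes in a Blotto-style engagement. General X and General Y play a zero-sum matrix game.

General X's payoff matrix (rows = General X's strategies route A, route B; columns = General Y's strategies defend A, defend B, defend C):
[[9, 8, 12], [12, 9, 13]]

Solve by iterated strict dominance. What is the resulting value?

9

Row route A is strictly dominated by row route B (12>9, 9>8, 13>12); eliminate route A.
Column defend C is strictly dominated by defend A for General Y (12<13); eliminate defend C.
Column defend A is strictly dominated by defend B for General Y (9<12); eliminate defend A.
Only (route B, defend B) remains, with payoff 9.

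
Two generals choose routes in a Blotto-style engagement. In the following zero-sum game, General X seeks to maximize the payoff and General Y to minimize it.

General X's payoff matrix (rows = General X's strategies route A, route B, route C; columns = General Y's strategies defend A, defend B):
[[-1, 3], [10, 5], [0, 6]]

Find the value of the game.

60/11

Row route A is strictly dominated by row route C, so General X never plays it.
The remaining 2×2 game on (route B, route C) × (defend A, defend B) has no saddle point. Let General X play route B with probability p; indifference gives 10p = 5p + 6(1−p), so p = 6/11.
Similarly General Y's optimal q on defend A is 1/11, and the value is 10·(1/11) + (5)·(10/11) = 60/11.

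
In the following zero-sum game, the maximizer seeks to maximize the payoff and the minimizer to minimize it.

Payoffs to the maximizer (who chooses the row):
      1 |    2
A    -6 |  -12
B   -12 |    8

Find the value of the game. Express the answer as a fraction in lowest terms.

Row minima are -12 and -12, so the maximizer's maximin is -12; column maxima are -6 and 8, so the minimizer's minimax is -6. These differ, so the equilibrium is in mixed strategies.
Let the maximizer play A with probability p. The minimizer is indifferent when −6p − 12(1−p) = −12p + 8(1−p), giving p = 10/13.
Let the minimizer play 1 with probability q. The maximizer is indifferent when −6q − 12(1−q) = −12q + 8(1−q), giving q = 10/13.
The value is -6·(10/13) + (-12)·(3/13) = -96/13.

-96/13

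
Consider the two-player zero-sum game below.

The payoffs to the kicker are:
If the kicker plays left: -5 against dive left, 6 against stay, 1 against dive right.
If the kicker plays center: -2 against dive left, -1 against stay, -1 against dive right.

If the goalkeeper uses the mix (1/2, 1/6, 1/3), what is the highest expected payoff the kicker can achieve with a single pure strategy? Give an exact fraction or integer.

-7/6

left: (-5)·(1/2) + (6)·(1/6) + (1)·(1/3) = -7/6.
center: (-2)·(1/2) + (-1)·(1/6) + (-1)·(1/3) = -3/2.
The best pure response is left with expected payoff -7/6.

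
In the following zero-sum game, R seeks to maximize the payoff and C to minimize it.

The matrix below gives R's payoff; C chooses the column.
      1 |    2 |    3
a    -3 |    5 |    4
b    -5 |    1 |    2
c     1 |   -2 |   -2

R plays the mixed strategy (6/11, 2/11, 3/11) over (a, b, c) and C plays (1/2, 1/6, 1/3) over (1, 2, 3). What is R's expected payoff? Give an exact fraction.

Against (1/2, 1/6, 1/3), each row's expected payoff is a: 2/3; b: -5/3; c: -1/2.
Taking the (6/11, 2/11, 3/11)-weighted average: (6/11)·(2/3) + (2/11)·(-5/3) + (3/11)·(-1/2) = -5/66.

-5/66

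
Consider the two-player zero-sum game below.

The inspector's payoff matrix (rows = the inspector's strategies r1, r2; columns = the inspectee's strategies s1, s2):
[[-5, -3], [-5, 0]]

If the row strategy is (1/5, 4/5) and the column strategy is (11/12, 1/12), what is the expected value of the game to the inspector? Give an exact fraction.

-139/30

Against (11/12, 1/12), each row's expected payoff is r1: -29/6; r2: -55/12.
Taking the (1/5, 4/5)-weighted average: (1/5)·(-29/6) + (4/5)·(-55/12) = -139/30.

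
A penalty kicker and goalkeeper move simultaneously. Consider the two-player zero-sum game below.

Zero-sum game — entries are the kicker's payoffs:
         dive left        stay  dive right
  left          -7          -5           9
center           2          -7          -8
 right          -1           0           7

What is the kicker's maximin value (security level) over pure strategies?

The worst-case payoff for each row is left: -7, center: -8, right: -1.
The best of these is -1.

-1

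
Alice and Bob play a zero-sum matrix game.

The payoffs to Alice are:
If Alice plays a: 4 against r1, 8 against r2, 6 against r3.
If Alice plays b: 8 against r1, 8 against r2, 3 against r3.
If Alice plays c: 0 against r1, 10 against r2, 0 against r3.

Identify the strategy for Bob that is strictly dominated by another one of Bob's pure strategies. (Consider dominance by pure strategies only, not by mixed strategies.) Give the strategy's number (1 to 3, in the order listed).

2

Bob prefers columns that give Alice less. Compare r2 with r3: 6 < 8, 3 < 8, 0 < 10.
So r3 strictly dominates r2 for Bob; r2 is strictly dominated.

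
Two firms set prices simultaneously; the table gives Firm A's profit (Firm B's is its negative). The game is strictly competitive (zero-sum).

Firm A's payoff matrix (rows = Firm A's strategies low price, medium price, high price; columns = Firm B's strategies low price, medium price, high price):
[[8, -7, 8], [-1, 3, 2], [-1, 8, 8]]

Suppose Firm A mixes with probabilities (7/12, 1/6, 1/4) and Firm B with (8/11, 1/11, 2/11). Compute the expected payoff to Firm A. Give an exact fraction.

557/132

Against (8/11, 1/11, 2/11), each row's expected payoff is low price: 73/11; medium price: -1/11; high price: 16/11.
Taking the (7/12, 1/6, 1/4)-weighted average: (7/12)·(73/11) + (1/6)·(-1/11) + (1/4)·(16/11) = 557/132.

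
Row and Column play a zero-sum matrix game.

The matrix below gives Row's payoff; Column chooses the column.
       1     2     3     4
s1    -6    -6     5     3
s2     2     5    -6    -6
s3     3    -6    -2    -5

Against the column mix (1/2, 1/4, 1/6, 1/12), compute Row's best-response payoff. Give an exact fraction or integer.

3/4

s1: (-6)·(1/2) + (-6)·(1/4) + (5)·(1/6) + (3)·(1/12) = -41/12.
s2: (2)·(1/2) + (5)·(1/4) + (-6)·(1/6) + (-6)·(1/12) = 3/4.
s3: (3)·(1/2) + (-6)·(1/4) + (-2)·(1/6) + (-5)·(1/12) = -3/4.
The best pure response is s2 with expected payoff 3/4.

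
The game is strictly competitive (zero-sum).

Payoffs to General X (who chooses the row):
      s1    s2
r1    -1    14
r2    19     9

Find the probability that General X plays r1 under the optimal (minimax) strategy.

Row minima are -1 and 9, so General X's maximin is 9; column maxima are 19 and 14, so General Y's minimax is 14. These differ, so the equilibrium is in mixed strategies.
Let General X play r1 with probability p. General Y is indifferent when −p + 19(1−p) = 14p + 9(1−p), giving p = 2/5.

2/5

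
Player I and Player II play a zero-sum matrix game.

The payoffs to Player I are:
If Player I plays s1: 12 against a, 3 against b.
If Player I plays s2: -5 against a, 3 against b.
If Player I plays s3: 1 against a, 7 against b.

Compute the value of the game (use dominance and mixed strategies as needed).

27/5

Row s2 is strictly dominated by row s3, so Player I never plays it.
The remaining 2×2 game on (s1, s3) × (a, b) has no saddle point. Let Player I play s1 with probability p; indifference gives 12p + (1−p) = 3p + 7(1−p), so p = 2/5.
Similarly Player II's optimal q on a is 4/15, and the value is 12·(4/15) + (3)·(11/15) = 27/5.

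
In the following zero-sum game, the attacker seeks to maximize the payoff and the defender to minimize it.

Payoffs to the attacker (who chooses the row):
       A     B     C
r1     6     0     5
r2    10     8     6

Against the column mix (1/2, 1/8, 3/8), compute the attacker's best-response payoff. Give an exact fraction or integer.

r1: (6)·(1/2) + (0)·(1/8) + (5)·(3/8) = 39/8.
r2: (10)·(1/2) + (8)·(1/8) + (6)·(3/8) = 33/4.
The best pure response is r2 with expected payoff 33/4.

33/4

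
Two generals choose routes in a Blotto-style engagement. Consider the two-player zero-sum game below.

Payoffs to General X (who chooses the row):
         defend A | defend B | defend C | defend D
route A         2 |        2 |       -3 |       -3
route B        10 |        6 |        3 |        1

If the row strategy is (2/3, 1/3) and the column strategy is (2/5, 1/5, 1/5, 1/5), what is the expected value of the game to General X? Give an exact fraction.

Against (2/5, 1/5, 1/5, 1/5), each row's expected payoff is route A: 0; route B: 6.
Taking the (2/3, 1/3)-weighted average: (2/3)·(0) + (1/3)·(6) = 2.

2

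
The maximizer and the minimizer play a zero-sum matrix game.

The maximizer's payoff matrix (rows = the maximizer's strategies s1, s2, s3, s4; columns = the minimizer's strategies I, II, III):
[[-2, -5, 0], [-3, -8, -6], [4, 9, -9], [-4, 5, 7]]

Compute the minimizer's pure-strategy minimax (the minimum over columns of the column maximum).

4

The worst case (largest entry) in each column is I: 4, II: 9, III: 7.
The best (smallest) of these is 4.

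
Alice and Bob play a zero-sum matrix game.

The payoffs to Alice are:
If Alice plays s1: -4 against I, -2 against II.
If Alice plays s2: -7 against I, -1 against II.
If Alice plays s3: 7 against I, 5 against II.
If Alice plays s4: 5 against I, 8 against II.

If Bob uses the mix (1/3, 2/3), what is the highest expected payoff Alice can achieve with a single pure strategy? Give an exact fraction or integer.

s1: (-4)·(1/3) + (-2)·(2/3) = -8/3.
s2: (-7)·(1/3) + (-1)·(2/3) = -3.
s3: (7)·(1/3) + (5)·(2/3) = 17/3.
s4: (5)·(1/3) + (8)·(2/3) = 7.
The best pure response is s4 with expected payoff 7.

7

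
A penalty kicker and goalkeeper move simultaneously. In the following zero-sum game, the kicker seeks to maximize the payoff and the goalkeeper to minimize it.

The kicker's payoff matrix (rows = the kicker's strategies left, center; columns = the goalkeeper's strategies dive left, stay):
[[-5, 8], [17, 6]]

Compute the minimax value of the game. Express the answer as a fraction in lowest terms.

83/12

Row minima are -5 and 6, so the kicker's maximin is 6; column maxima are 17 and 8, so the goalkeeper's minimax is 8. These differ, so the equilibrium is in mixed strategies.
Let the kicker play left with probability p. The goalkeeper is indifferent when −5p + 17(1−p) = 8p + 6(1−p), giving p = 11/24.
Let the goalkeeper play dive left with probability q. The kicker is indifferent when −5q + 8(1−q) = 17q + 6(1−q), giving q = 1/12.
The value is -5·(1/12) + (8)·(11/12) = 83/12.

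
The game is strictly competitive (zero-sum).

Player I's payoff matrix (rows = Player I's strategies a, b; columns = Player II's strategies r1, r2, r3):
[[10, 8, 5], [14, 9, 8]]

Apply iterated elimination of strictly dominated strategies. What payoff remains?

8

Row a is strictly dominated by row b (14>10, 9>8, 8>5); eliminate a.
Column r2 is strictly dominated by r3 for Player II (8<9); eliminate r2.
Column r1 is strictly dominated by r3 for Player II (8<14); eliminate r1.
Only (b, r3) remains, with payoff 8.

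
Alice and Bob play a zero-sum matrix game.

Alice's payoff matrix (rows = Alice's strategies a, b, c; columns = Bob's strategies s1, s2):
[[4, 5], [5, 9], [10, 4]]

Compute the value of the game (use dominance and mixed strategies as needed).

7

Row a is strictly dominated by row b, so Alice never plays it.
The remaining 2×2 game on (b, c) × (s1, s2) has no saddle point. Let Alice play b with probability p; indifference gives 5p + 10(1−p) = 9p + 4(1−p), so p = 3/5.
Similarly Bob's optimal q on s1 is 1/2, and the value is 5·(1/2) + (9)·(1/2) = 7.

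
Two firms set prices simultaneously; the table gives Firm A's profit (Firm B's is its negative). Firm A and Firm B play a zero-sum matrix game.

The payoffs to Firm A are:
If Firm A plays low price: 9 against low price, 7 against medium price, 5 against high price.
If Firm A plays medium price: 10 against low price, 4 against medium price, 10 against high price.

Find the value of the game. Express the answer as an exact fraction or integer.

Column low price is strictly dominated by medium price for Firm B (it gives Firm A more in every row).
The remaining 2×2 game on (low price, medium price) × (medium price, high price) has no saddle point. Let Firm A play low price with probability p; indifference gives 7p + 4(1−p) = 5p + 10(1−p), so p = 3/4.
Similarly Firm B's optimal q on medium price is 5/8, and the value is 7·(5/8) + (5)·(3/8) = 25/4.

25/4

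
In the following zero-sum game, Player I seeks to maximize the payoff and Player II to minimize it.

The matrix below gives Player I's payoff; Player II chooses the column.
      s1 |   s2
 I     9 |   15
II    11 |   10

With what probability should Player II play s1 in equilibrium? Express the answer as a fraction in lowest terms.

5/7

Row minima are 9 and 10, so Player I's maximin is 10; column maxima are 11 and 15, so Player II's minimax is 11. These differ, so the equilibrium is in mixed strategies.
Let Player II play s1 with probability q. Player I is indifferent when 9q + 15(1−q) = 11q + 10(1−q), giving q = 5/7.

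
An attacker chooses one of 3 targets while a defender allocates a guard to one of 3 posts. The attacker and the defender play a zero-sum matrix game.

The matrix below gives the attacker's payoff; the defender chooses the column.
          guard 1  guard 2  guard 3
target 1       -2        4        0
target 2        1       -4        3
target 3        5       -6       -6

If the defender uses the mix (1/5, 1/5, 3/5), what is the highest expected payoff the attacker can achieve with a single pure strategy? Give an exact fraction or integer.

6/5

target 1: (-2)·(1/5) + (4)·(1/5) + (0)·(3/5) = 2/5.
target 2: (1)·(1/5) + (-4)·(1/5) + (3)·(3/5) = 6/5.
target 3: (5)·(1/5) + (-6)·(1/5) + (-6)·(3/5) = -19/5.
The best pure response is target 2 with expected payoff 6/5.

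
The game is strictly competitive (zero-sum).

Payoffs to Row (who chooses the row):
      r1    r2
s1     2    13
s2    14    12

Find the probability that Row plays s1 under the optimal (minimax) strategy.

Row minima are 2 and 12, so Row's maximin is 12; column maxima are 14 and 13, so Column's minimax is 13. These differ, so the equilibrium is in mixed strategies.
Let Row play s1 with probability p. Column is indifferent when 2p + 14(1−p) = 13p + 12(1−p), giving p = 2/13.

2/13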